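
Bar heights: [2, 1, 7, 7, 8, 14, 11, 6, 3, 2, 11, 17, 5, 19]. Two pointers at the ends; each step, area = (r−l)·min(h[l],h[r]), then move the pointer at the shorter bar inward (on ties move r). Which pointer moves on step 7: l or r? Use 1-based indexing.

[1,14] min(2,19)*13=26 best=26 * → l++
[2,14] min(1,19)*12=12 best=26 → l++
[3,14] min(7,19)*11=77 best=77 * → l++
[4,14] min(7,19)*10=70 best=77 → l++
[5,14] min(8,19)*9=72 best=77 → l++
[6,14] min(14,19)*8=112 best=112 * → l++
[7,14] min(11,19)*7=77 best=112 → l++

l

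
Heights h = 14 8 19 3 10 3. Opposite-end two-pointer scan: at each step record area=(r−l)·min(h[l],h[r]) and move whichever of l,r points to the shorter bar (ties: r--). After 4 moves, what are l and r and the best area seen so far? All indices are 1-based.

l=2, r=3, best area=40

[1,6] min(14,3)*5=15 best=15 * → r--
[1,5] min(14,10)*4=40 best=40 * → r--
[1,4] min(14,3)*3=9 best=40 → r--
[1,3] min(14,19)*2=28 best=40 → l++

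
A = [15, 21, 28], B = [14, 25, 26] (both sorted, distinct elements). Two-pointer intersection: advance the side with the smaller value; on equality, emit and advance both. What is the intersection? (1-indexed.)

[i=1,j=1] 15>14 → j++
[i=1,j=2] 15<25 → i++
[i=2,j=2] 21<25 → i++
[i=3,j=2] 28>25 → j++
[i=3,j=3] 28>26 → j++

intersection = []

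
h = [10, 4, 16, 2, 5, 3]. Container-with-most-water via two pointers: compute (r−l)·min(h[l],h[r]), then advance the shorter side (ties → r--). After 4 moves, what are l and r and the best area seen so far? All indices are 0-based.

l=1, r=2, best area=20

[0,5] min(10,3)*5=15 best=15 * → r--
[0,4] min(10,5)*4=20 best=20 * → r--
[0,3] min(10,2)*3=6 best=20 → r--
[0,2] min(10,16)*2=20 best=20 → l++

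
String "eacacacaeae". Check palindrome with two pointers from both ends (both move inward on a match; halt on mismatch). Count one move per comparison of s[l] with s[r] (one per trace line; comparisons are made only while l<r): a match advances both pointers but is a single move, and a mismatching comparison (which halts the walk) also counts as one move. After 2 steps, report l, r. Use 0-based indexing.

[0,10] 'e'=='e' → l++,r--
[1,9] 'a'=='a' → l++,r--

l=2, r=8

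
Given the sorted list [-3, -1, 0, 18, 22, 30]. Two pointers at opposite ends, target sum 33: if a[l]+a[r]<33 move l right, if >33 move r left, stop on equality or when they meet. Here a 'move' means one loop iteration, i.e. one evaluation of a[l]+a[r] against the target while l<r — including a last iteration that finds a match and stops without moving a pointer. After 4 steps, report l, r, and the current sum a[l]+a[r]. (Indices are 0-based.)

l=3, r=4, sum=40

l=0 r=5: -3+30=27 <33, l++
l=1 r=5: -1+30=29 <33, l++
l=2 r=5: 0+30=30 <33, l++
l=3 r=5: 18+30=48 >33, r--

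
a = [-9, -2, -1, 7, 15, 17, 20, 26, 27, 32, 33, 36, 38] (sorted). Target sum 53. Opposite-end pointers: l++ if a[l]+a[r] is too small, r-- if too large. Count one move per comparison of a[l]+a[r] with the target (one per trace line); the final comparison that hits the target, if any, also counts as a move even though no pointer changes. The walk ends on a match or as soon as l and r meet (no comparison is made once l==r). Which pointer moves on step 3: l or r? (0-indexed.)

l=0 r=12: -9+38=29 <53, l++
l=1 r=12: -2+38=36 <53, l++
l=2 r=12: -1+38=37 <53, l++

l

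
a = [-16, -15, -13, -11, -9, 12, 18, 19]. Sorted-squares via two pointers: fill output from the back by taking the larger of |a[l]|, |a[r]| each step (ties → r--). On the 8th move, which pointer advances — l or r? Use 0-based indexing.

[0,7] |-16|<=|19| out[7]=361 → r--
[0,6] |-16|<=|18| out[6]=324 → r--
[0,5] |-16|>|12| out[5]=256 → l++
[1,5] |-15|>|12| out[4]=225 → l++
[2,5] |-13|>|12| out[3]=169 → l++
[3,5] |-11|<=|12| out[2]=144 → r--
[3,4] |-11|>|-9| out[1]=121 → l++
[4,4] |-9|<=|-9| out[0]=81 → r--

r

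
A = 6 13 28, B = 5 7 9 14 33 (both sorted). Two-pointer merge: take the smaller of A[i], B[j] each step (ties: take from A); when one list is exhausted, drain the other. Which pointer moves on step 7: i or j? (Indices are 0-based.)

i

[i=0,j=0] A[i]=6>B[j]=5 take 5 → j++
[i=0,j=1] A[i]=6<=B[j]=7 take 6 → i++
[i=1,j=1] A[i]=13>B[j]=7 take 7 → j++
[i=1,j=2] A[i]=13>B[j]=9 take 9 → j++
[i=1,j=3] A[i]=13<=B[j]=14 take 13 → i++
[i=2,j=3] A[i]=28>B[j]=14 take 14 → j++
[i=2,j=4] A[i]=28<=B[j]=33 take 28 → i++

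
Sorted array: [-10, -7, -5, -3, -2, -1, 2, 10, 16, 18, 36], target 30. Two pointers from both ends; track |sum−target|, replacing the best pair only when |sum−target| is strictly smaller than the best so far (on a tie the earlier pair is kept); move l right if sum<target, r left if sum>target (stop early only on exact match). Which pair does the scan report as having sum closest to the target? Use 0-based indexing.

l=0 r=10: -10+36=26 d=4 *, l++
l=1 r=10: -7+36=29 d=1 *, l++
l=2 r=10: -5+36=31 d=1, r--
l=2 r=9: -5+18=13 d=17, l++
l=3 r=9: -3+18=15 d=15, l++
l=4 r=9: -2+18=16 d=14, l++
l=5 r=9: -1+18=17 d=13, l++
l=6 r=9: 2+18=20 d=10, l++
l=7 r=9: 10+18=28 d=2, l++
l=8 r=9: 16+18=34 d=4, r--

pair (-7, 36) with sum 29 (|Δ|=1)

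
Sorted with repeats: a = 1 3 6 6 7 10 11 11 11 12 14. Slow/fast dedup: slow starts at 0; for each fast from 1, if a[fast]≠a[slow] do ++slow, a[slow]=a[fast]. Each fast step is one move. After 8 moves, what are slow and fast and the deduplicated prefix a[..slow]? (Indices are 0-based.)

slow=5, fast=9, prefix=[1, 3, 6, 7, 10, 11]

(s=0,f=1) a[fast]=3≠a[slow]=1 write a[1]=3 → slow++,fast++
(s=1,f=2) a[fast]=6≠a[slow]=3 write a[2]=6 → slow++,fast++
(s=2,f=3) a[fast]=6=a[slow] dup → fast++
(s=2,f=4) a[fast]=7≠a[slow]=6 write a[3]=7 → slow++,fast++
(s=3,f=5) a[fast]=10≠a[slow]=7 write a[4]=10 → slow++,fast++
(s=4,f=6) a[fast]=11≠a[slow]=10 write a[5]=11 → slow++,fast++
(s=5,f=7) a[fast]=11=a[slow] dup → fast++
(s=5,f=8) a[fast]=11=a[slow] dup → fast++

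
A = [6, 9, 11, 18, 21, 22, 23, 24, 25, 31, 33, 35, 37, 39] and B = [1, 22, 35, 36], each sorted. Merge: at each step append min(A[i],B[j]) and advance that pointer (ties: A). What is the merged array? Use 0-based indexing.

[i=0,j=0] A[i]=6>B[j]=1 take 1 → j++
[i=0,j=1] A[i]=6<=B[j]=22 take 6 → i++
[i=1,j=1] A[i]=9<=B[j]=22 take 9 → i++
[i=2,j=1] A[i]=11<=B[j]=22 take 11 → i++
[i=3,j=1] A[i]=18<=B[j]=22 take 18 → i++
[i=4,j=1] A[i]=21<=B[j]=22 take 21 → i++
[i=5,j=1] A[i]=22<=B[j]=22 take 22 → i++
[i=6,j=1] A[i]=23>B[j]=22 take 22 → j++
[i=6,j=2] A[i]=23<=B[j]=35 take 23 → i++
[i=7,j=2] A[i]=24<=B[j]=35 take 24 → i++
[i=8,j=2] A[i]=25<=B[j]=35 take 25 → i++
[i=9,j=2] A[i]=31<=B[j]=35 take 31 → i++
[i=10,j=2] A[i]=33<=B[j]=35 take 33 → i++
[i=11,j=2] A[i]=35<=B[j]=35 take 35 → i++
[i=12,j=2] A[i]=37>B[j]=35 take 35 → j++
[i=12,j=3] A[i]=37>B[j]=36 take 36 → j++
[i=12,j=4] B done, take A[i]=37 → i++
[i=13,j=4] B done, take A[i]=39 → i++

[1, 6, 9, 11, 18, 21, 22, 22, 23, 24, 25, 31, 33, 35, 35, 36, 37, 39]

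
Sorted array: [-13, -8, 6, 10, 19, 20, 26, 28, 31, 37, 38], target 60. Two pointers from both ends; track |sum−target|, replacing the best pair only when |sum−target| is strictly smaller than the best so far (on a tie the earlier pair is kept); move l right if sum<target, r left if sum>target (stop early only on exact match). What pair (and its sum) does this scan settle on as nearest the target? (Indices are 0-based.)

[0,10] -13+38=25 d=35 * → l++
[1,10] -8+38=30 d=30 * → l++
[2,10] 6+38=44 d=16 * → l++
[3,10] 10+38=48 d=12 * → l++
[4,10] 19+38=57 d=3 * → l++
[5,10] 20+38=58 d=2 * → l++
[6,10] 26+38=64 d=4 → r--
[6,9] 26+37=63 d=3 → r--
[6,8] 26+31=57 d=3 → l++
[7,8] 28+31=59 d=1 * → l++

pair (28, 31) with sum 59 (|Δ|=1)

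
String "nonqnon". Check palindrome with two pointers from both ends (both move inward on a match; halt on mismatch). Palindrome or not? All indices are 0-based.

palindrome

l=0 r=6: 'n'=='n', l++,r--
l=1 r=5: 'o'=='o', l++,r--
l=2 r=4: 'n'=='n', l++,r--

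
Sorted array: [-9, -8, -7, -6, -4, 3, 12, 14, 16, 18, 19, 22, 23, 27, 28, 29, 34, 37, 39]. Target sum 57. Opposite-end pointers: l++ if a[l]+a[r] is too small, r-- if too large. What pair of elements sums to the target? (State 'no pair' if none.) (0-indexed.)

(18, 39)

l=0 r=18: -9+39=30 <57, l++
l=1 r=18: -8+39=31 <57, l++
l=2 r=18: -7+39=32 <57, l++
l=3 r=18: -6+39=33 <57, l++
l=4 r=18: -4+39=35 <57, l++
l=5 r=18: 3+39=42 <57, l++
l=6 r=18: 12+39=51 <57, l++
l=7 r=18: 14+39=53 <57, l++
l=8 r=18: 16+39=55 <57, l++
l=9 r=18: 18+39=57, found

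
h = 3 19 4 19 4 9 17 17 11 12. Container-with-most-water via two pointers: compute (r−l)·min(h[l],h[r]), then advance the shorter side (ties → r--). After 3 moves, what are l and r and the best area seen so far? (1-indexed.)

l=2, r=8, best area=96

[1,10] min(3,12)*9=27 best=27 * → l++
[2,10] min(19,12)*8=96 best=96 * → r--
[2,9] min(19,11)*7=77 best=96 → r--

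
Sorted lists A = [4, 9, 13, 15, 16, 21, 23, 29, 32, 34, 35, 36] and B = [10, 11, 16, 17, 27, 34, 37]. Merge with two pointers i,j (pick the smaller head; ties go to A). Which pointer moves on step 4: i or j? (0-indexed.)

j

i=0 j=0: A[i]=4<=B[j]=10 take 4, i++
i=1 j=0: A[i]=9<=B[j]=10 take 9, i++
i=2 j=0: A[i]=13>B[j]=10 take 10, j++
i=2 j=1: A[i]=13>B[j]=11 take 11, j++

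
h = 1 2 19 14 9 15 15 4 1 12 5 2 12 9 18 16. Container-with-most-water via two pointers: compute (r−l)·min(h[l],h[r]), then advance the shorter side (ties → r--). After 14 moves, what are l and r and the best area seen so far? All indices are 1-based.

l=3, r=4, best area=216

l=1 r=16: min(1,16)*15=15 best=15 *, l++
l=2 r=16: min(2,16)*14=28 best=28 *, l++
l=3 r=16: min(19,16)*13=208 best=208 *, r--
l=3 r=15: min(19,18)*12=216 best=216 *, r--
l=3 r=14: min(19,9)*11=99 best=216, r--
l=3 r=13: min(19,12)*10=120 best=216, r--
l=3 r=12: min(19,2)*9=18 best=216, r--
l=3 r=11: min(19,5)*8=40 best=216, r--
l=3 r=10: min(19,12)*7=84 best=216, r--
l=3 r=9: min(19,1)*6=6 best=216, r--
l=3 r=8: min(19,4)*5=20 best=216, r--
l=3 r=7: min(19,15)*4=60 best=216, r--
l=3 r=6: min(19,15)*3=45 best=216, r--
l=3 r=5: min(19,9)*2=18 best=216, r--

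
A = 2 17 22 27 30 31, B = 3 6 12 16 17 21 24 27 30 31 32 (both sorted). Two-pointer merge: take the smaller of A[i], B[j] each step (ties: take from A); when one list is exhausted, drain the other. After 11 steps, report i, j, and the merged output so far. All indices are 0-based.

i=4, j=7, merged so far=[2, 3, 6, 12, 16, 17, 17, 21, 22, 24, 27]

[i=0,j=0] A[i]=2<=B[j]=3 take 2 → i++
[i=1,j=0] A[i]=17>B[j]=3 take 3 → j++
[i=1,j=1] A[i]=17>B[j]=6 take 6 → j++
[i=1,j=2] A[i]=17>B[j]=12 take 12 → j++
[i=1,j=3] A[i]=17>B[j]=16 take 16 → j++
[i=1,j=4] A[i]=17<=B[j]=17 take 17 → i++
[i=2,j=4] A[i]=22>B[j]=17 take 17 → j++
[i=2,j=5] A[i]=22>B[j]=21 take 21 → j++
[i=2,j=6] A[i]=22<=B[j]=24 take 22 → i++
[i=3,j=6] A[i]=27>B[j]=24 take 24 → j++
[i=3,j=7] A[i]=27<=B[j]=27 take 27 → i++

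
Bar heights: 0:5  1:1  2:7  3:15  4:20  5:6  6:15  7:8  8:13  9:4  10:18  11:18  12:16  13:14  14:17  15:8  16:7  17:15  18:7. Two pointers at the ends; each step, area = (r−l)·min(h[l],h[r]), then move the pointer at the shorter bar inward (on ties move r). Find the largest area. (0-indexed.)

max area = 210

l=0 r=18: min(5,7)*18=90 best=90 *, l++
l=1 r=18: min(1,7)*17=17 best=90, l++
l=2 r=18: min(7,7)*16=112 best=112 *, r--
l=2 r=17: min(7,15)*15=105 best=112, l++
l=3 r=17: min(15,15)*14=210 best=210 *, r--
l=3 r=16: min(15,7)*13=91 best=210, r--
l=3 r=15: min(15,8)*12=96 best=210, r--
l=3 r=14: min(15,17)*11=165 best=210, l++
l=4 r=14: min(20,17)*10=170 best=210, r--
l=4 r=13: min(20,14)*9=126 best=210, r--
l=4 r=12: min(20,16)*8=128 best=210, r--
l=4 r=11: min(20,18)*7=126 best=210, r--
l=4 r=10: min(20,18)*6=108 best=210, r--
l=4 r=9: min(20,4)*5=20 best=210, r--
l=4 r=8: min(20,13)*4=52 best=210, r--
l=4 r=7: min(20,8)*3=24 best=210, r--
l=4 r=6: min(20,15)*2=30 best=210, r--
l=4 r=5: min(20,6)*1=6 best=210, r--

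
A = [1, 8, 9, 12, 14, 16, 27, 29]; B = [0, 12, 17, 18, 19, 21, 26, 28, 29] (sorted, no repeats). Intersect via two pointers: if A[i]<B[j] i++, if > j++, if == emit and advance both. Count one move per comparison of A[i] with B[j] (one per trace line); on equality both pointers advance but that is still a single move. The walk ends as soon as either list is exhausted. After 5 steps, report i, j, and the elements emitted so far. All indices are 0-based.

i=4, j=2, emitted=[12]

[i=0,j=0] 1>0 → j++
[i=0,j=1] 1<12 → i++
[i=1,j=1] 8<12 → i++
[i=2,j=1] 9<12 → i++
[i=3,j=1] 12==12 emit → i++,j++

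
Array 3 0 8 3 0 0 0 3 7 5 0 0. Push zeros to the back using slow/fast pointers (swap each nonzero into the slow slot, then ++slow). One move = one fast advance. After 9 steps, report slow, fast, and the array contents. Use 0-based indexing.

slow=5, fast=9, a=[3, 8, 3, 3, 7, 0, 0, 0, 0, 5, 0, 0]

slow=0 fast=0: a[fast]=3≠0 swap→a[0]=3, slow++,fast++
slow=1 fast=1: a[fast]=0, fast++
slow=1 fast=2: a[fast]=8≠0 swap→a[1]=8, slow++,fast++
slow=2 fast=3: a[fast]=3≠0 swap→a[2]=3, slow++,fast++
slow=3 fast=4: a[fast]=0, fast++
slow=3 fast=5: a[fast]=0, fast++
slow=3 fast=6: a[fast]=0, fast++
slow=3 fast=7: a[fast]=3≠0 swap→a[3]=3, slow++,fast++
slow=4 fast=8: a[fast]=7≠0 swap→a[4]=7, slow++,fast++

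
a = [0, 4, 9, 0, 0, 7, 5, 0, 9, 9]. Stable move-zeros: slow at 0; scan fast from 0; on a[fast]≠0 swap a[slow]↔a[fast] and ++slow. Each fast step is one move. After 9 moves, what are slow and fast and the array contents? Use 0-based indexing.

(s=0,f=0) a[fast]=0 → fast++
(s=0,f=1) a[fast]=4≠0 swap→a[0]=4 → slow++,fast++
(s=1,f=2) a[fast]=9≠0 swap→a[1]=9 → slow++,fast++
(s=2,f=3) a[fast]=0 → fast++
(s=2,f=4) a[fast]=0 → fast++
(s=2,f=5) a[fast]=7≠0 swap→a[2]=7 → slow++,fast++
(s=3,f=6) a[fast]=5≠0 swap→a[3]=5 → slow++,fast++
(s=4,f=7) a[fast]=0 → fast++
(s=4,f=8) a[fast]=9≠0 swap→a[4]=9 → slow++,fast++

slow=5, fast=9, a=[4, 9, 7, 5, 9, 0, 0, 0, 0, 9]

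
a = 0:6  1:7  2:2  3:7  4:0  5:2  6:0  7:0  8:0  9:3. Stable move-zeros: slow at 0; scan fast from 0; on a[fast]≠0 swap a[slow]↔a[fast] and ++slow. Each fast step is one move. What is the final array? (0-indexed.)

[6, 7, 2, 7, 2, 3, 0, 0, 0, 0]

(s=0,f=0) a[fast]=6≠0 swap→a[0]=6 → slow++,fast++
(s=1,f=1) a[fast]=7≠0 swap→a[1]=7 → slow++,fast++
(s=2,f=2) a[fast]=2≠0 swap→a[2]=2 → slow++,fast++
(s=3,f=3) a[fast]=7≠0 swap→a[3]=7 → slow++,fast++
(s=4,f=4) a[fast]=0 → fast++
(s=4,f=5) a[fast]=2≠0 swap→a[4]=2 → slow++,fast++
(s=5,f=6) a[fast]=0 → fast++
(s=5,f=7) a[fast]=0 → fast++
(s=5,f=8) a[fast]=0 → fast++
(s=5,f=9) a[fast]=3≠0 swap→a[5]=3 → slow++,fast++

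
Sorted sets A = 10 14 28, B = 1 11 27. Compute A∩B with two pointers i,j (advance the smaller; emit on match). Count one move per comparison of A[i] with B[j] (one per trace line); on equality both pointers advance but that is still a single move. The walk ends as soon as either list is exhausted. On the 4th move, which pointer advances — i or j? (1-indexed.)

i

i=1 j=1: 10>1, j++
i=1 j=2: 10<11, i++
i=2 j=2: 14>11, j++
i=2 j=3: 14<27, i++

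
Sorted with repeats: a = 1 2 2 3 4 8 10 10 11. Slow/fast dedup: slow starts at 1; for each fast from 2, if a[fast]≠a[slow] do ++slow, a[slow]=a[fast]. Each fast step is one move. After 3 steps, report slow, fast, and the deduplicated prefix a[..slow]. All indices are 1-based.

slow=1 fast=2: a[fast]=2≠a[slow]=1 write a[2]=2, slow++,fast++
slow=2 fast=3: a[fast]=2=a[slow] dup, fast++
slow=2 fast=4: a[fast]=3≠a[slow]=2 write a[3]=3, slow++,fast++

slow=3, fast=5, prefix=[1, 2, 3]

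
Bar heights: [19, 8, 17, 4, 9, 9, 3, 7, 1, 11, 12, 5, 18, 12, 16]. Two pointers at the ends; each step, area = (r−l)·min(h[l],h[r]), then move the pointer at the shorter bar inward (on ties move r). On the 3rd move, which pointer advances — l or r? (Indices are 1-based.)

r

l=1 r=15: min(19,16)*14=224 best=224 *, r--
l=1 r=14: min(19,12)*13=156 best=224, r--
l=1 r=13: min(19,18)*12=216 best=224, r--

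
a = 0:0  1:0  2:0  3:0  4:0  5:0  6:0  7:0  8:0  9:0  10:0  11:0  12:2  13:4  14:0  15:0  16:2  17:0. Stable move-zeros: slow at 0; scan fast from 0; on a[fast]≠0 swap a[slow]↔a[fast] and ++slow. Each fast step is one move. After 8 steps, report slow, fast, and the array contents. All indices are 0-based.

(s=0,f=0) a[fast]=0 → fast++
(s=0,f=1) a[fast]=0 → fast++
(s=0,f=2) a[fast]=0 → fast++
(s=0,f=3) a[fast]=0 → fast++
(s=0,f=4) a[fast]=0 → fast++
(s=0,f=5) a[fast]=0 → fast++
(s=0,f=6) a[fast]=0 → fast++
(s=0,f=7) a[fast]=0 → fast++

slow=0, fast=8, a=[0, 0, 0, 0, 0, 0, 0, 0, 0, 0, 0, 0, 2, 4, 0, 0, 2, 0]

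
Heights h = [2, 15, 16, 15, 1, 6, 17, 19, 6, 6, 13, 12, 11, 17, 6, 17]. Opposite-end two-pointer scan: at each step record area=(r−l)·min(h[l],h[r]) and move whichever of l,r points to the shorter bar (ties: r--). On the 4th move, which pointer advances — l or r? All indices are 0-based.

l

l=0 r=15: min(2,17)*15=30 best=30 *, l++
l=1 r=15: min(15,17)*14=210 best=210 *, l++
l=2 r=15: min(16,17)*13=208 best=210, l++
l=3 r=15: min(15,17)*12=180 best=210, l++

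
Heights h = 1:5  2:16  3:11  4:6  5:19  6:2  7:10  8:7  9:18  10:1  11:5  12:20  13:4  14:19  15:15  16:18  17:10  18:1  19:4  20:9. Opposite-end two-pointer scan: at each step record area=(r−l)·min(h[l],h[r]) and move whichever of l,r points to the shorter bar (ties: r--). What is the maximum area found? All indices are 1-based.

[1,20] min(5,9)*19=95 best=95 * → l++
[2,20] min(16,9)*18=162 best=162 * → r--
[2,19] min(16,4)*17=68 best=162 → r--
[2,18] min(16,1)*16=16 best=162 → r--
[2,17] min(16,10)*15=150 best=162 → r--
[2,16] min(16,18)*14=224 best=224 * → l++
[3,16] min(11,18)*13=143 best=224 → l++
[4,16] min(6,18)*12=72 best=224 → l++
[5,16] min(19,18)*11=198 best=224 → r--
[5,15] min(19,15)*10=150 best=224 → r--
[5,14] min(19,19)*9=171 best=224 → r--
[5,13] min(19,4)*8=32 best=224 → r--
[5,12] min(19,20)*7=133 best=224 → l++
[6,12] min(2,20)*6=12 best=224 → l++
[7,12] min(10,20)*5=50 best=224 → l++
[8,12] min(7,20)*4=28 best=224 → l++
[9,12] min(18,20)*3=54 best=224 → l++
[10,12] min(1,20)*2=2 best=224 → l++
[11,12] min(5,20)*1=5 best=224 → l++

max area = 224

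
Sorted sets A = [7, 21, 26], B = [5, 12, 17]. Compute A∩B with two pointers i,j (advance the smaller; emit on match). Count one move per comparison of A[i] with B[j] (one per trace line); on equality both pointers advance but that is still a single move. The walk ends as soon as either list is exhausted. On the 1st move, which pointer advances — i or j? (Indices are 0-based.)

j

[i=0,j=0] 7>5 → j++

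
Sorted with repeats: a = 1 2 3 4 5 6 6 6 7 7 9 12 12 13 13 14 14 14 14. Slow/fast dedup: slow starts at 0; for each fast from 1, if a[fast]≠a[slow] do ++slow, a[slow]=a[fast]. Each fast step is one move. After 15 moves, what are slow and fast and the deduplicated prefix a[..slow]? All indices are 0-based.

slow=0 fast=1: a[fast]=2≠a[slow]=1 write a[1]=2, slow++,fast++
slow=1 fast=2: a[fast]=3≠a[slow]=2 write a[2]=3, slow++,fast++
slow=2 fast=3: a[fast]=4≠a[slow]=3 write a[3]=4, slow++,fast++
slow=3 fast=4: a[fast]=5≠a[slow]=4 write a[4]=5, slow++,fast++
slow=4 fast=5: a[fast]=6≠a[slow]=5 write a[5]=6, slow++,fast++
slow=5 fast=6: a[fast]=6=a[slow] dup, fast++
slow=5 fast=7: a[fast]=6=a[slow] dup, fast++
slow=5 fast=8: a[fast]=7≠a[slow]=6 write a[6]=7, slow++,fast++
slow=6 fast=9: a[fast]=7=a[slow] dup, fast++
slow=6 fast=10: a[fast]=9≠a[slow]=7 write a[7]=9, slow++,fast++
slow=7 fast=11: a[fast]=12≠a[slow]=9 write a[8]=12, slow++,fast++
slow=8 fast=12: a[fast]=12=a[slow] dup, fast++
slow=8 fast=13: a[fast]=13≠a[slow]=12 write a[9]=13, slow++,fast++
slow=9 fast=14: a[fast]=13=a[slow] dup, fast++
slow=9 fast=15: a[fast]=14≠a[slow]=13 write a[10]=14, slow++,fast++

slow=10, fast=16, prefix=[1, 2, 3, 4, 5, 6, 7, 9, 12, 13, 14]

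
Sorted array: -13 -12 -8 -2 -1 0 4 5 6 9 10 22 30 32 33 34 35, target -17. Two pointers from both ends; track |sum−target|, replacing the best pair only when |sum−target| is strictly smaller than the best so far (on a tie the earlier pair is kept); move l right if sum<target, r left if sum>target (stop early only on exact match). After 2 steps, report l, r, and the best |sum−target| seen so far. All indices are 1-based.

[1,17] -13+35=22 d=39 * → r--
[1,16] -13+34=21 d=38 * → r--

l=1, r=15, best |Δ|=38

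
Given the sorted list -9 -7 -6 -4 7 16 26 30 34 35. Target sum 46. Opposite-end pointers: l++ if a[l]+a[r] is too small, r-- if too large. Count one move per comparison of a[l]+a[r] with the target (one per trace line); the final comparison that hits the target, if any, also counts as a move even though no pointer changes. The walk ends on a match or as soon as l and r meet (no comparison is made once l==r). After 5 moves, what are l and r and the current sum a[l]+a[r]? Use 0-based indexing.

l=5, r=9, sum=51

l=0 r=9: -9+35=26 <46, l++
l=1 r=9: -7+35=28 <46, l++
l=2 r=9: -6+35=29 <46, l++
l=3 r=9: -4+35=31 <46, l++
l=4 r=9: 7+35=42 <46, l++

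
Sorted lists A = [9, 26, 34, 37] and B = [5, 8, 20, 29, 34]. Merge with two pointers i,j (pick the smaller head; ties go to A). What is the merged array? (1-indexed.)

[i=1,j=1] A[i]=9>B[j]=5 take 5 → j++
[i=1,j=2] A[i]=9>B[j]=8 take 8 → j++
[i=1,j=3] A[i]=9<=B[j]=20 take 9 → i++
[i=2,j=3] A[i]=26>B[j]=20 take 20 → j++
[i=2,j=4] A[i]=26<=B[j]=29 take 26 → i++
[i=3,j=4] A[i]=34>B[j]=29 take 29 → j++
[i=3,j=5] A[i]=34<=B[j]=34 take 34 → i++
[i=4,j=5] A[i]=37>B[j]=34 take 34 → j++
[i=4,j=6] B done, take A[i]=37 → i++

[5, 8, 9, 20, 26, 29, 34, 34, 37]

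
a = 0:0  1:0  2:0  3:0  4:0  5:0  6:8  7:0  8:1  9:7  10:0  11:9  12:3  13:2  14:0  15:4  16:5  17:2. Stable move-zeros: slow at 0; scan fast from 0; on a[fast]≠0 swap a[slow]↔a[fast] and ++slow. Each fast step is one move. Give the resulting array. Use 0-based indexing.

slow=0 fast=0: a[fast]=0, fast++
slow=0 fast=1: a[fast]=0, fast++
slow=0 fast=2: a[fast]=0, fast++
slow=0 fast=3: a[fast]=0, fast++
slow=0 fast=4: a[fast]=0, fast++
slow=0 fast=5: a[fast]=0, fast++
slow=0 fast=6: a[fast]=8≠0 swap→a[0]=8, slow++,fast++
slow=1 fast=7: a[fast]=0, fast++
slow=1 fast=8: a[fast]=1≠0 swap→a[1]=1, slow++,fast++
slow=2 fast=9: a[fast]=7≠0 swap→a[2]=7, slow++,fast++
slow=3 fast=10: a[fast]=0, fast++
slow=3 fast=11: a[fast]=9≠0 swap→a[3]=9, slow++,fast++
slow=4 fast=12: a[fast]=3≠0 swap→a[4]=3, slow++,fast++
slow=5 fast=13: a[fast]=2≠0 swap→a[5]=2, slow++,fast++
slow=6 fast=14: a[fast]=0, fast++
slow=6 fast=15: a[fast]=4≠0 swap→a[6]=4, slow++,fast++
slow=7 fast=16: a[fast]=5≠0 swap→a[7]=5, slow++,fast++
slow=8 fast=17: a[fast]=2≠0 swap→a[8]=2, slow++,fast++

[8, 1, 7, 9, 3, 2, 4, 5, 2, 0, 0, 0, 0, 0, 0, 0, 0, 0]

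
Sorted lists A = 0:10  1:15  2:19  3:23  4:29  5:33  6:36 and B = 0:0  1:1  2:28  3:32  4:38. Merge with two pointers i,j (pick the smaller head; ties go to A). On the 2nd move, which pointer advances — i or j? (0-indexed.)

[i=0,j=0] A[i]=10>B[j]=0 take 0 → j++
[i=0,j=1] A[i]=10>B[j]=1 take 1 → j++

j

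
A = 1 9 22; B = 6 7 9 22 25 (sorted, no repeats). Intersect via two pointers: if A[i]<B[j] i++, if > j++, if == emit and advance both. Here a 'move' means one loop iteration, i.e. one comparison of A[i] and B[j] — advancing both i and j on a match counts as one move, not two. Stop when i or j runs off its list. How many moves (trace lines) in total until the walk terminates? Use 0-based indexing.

5 moves

i=0 j=0: 1<6, i++
i=1 j=0: 9>6, j++
i=1 j=1: 9>7, j++
i=1 j=2: 9==9 emit, i++,j++
i=2 j=3: 22==22 emit, i++,j++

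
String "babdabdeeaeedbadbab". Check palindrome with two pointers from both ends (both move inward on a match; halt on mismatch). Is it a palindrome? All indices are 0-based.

palindrome

l=0 r=18: 'b'=='b', l++,r--
l=1 r=17: 'a'=='a', l++,r--
l=2 r=16: 'b'=='b', l++,r--
l=3 r=15: 'd'=='d', l++,r--
l=4 r=14: 'a'=='a', l++,r--
l=5 r=13: 'b'=='b', l++,r--
l=6 r=12: 'd'=='d', l++,r--
l=7 r=11: 'e'=='e', l++,r--
l=8 r=10: 'e'=='e', l++,r--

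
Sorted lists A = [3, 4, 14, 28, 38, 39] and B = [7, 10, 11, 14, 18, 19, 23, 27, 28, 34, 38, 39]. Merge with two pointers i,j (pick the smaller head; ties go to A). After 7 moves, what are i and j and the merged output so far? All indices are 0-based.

i=0 j=0: A[i]=3<=B[j]=7 take 3, i++
i=1 j=0: A[i]=4<=B[j]=7 take 4, i++
i=2 j=0: A[i]=14>B[j]=7 take 7, j++
i=2 j=1: A[i]=14>B[j]=10 take 10, j++
i=2 j=2: A[i]=14>B[j]=11 take 11, j++
i=2 j=3: A[i]=14<=B[j]=14 take 14, i++
i=3 j=3: A[i]=28>B[j]=14 take 14, j++

i=3, j=4, merged so far=[3, 4, 7, 10, 11, 14, 14]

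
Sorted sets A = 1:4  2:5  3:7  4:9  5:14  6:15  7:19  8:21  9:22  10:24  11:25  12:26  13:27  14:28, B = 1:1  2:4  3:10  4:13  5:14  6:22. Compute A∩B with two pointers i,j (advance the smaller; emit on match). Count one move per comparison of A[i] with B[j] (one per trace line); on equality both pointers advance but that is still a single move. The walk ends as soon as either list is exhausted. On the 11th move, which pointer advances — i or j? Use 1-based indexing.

i

[i=1,j=1] 4>1 → j++
[i=1,j=2] 4==4 emit → i++,j++
[i=2,j=3] 5<10 → i++
[i=3,j=3] 7<10 → i++
[i=4,j=3] 9<10 → i++
[i=5,j=3] 14>10 → j++
[i=5,j=4] 14>13 → j++
[i=5,j=5] 14==14 emit → i++,j++
[i=6,j=6] 15<22 → i++
[i=7,j=6] 19<22 → i++
[i=8,j=6] 21<22 → i++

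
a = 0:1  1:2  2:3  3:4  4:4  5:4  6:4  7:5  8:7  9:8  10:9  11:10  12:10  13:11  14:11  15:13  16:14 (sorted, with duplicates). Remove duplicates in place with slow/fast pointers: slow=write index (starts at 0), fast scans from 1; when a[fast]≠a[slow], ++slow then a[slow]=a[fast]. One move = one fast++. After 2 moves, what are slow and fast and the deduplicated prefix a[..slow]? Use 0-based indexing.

slow=0 fast=1: a[fast]=2≠a[slow]=1 write a[1]=2, slow++,fast++
slow=1 fast=2: a[fast]=3≠a[slow]=2 write a[2]=3, slow++,fast++

slow=2, fast=3, prefix=[1, 2, 3]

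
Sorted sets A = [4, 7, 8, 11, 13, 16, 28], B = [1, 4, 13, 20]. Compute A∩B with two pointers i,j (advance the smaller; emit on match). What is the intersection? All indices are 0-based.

intersection = [4, 13]

i=0 j=0: 4>1, j++
i=0 j=1: 4==4 emit, i++,j++
i=1 j=2: 7<13, i++
i=2 j=2: 8<13, i++
i=3 j=2: 11<13, i++
i=4 j=2: 13==13 emit, i++,j++
i=5 j=3: 16<20, i++
i=6 j=3: 28>20, j++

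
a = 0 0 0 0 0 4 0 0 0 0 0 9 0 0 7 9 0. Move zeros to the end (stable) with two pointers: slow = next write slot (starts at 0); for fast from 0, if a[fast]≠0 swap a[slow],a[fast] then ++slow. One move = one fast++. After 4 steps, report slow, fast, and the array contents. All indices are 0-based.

slow=0, fast=4, a=[0, 0, 0, 0, 0, 4, 0, 0, 0, 0, 0, 9, 0, 0, 7, 9, 0]

slow=0 fast=0: a[fast]=0, fast++
slow=0 fast=1: a[fast]=0, fast++
slow=0 fast=2: a[fast]=0, fast++
slow=0 fast=3: a[fast]=0, fast++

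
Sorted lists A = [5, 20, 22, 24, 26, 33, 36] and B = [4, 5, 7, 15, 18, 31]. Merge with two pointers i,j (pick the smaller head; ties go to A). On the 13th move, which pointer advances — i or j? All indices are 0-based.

i=0 j=0: A[i]=5>B[j]=4 take 4, j++
i=0 j=1: A[i]=5<=B[j]=5 take 5, i++
i=1 j=1: A[i]=20>B[j]=5 take 5, j++
i=1 j=2: A[i]=20>B[j]=7 take 7, j++
i=1 j=3: A[i]=20>B[j]=15 take 15, j++
i=1 j=4: A[i]=20>B[j]=18 take 18, j++
i=1 j=5: A[i]=20<=B[j]=31 take 20, i++
i=2 j=5: A[i]=22<=B[j]=31 take 22, i++
i=3 j=5: A[i]=24<=B[j]=31 take 24, i++
i=4 j=5: A[i]=26<=B[j]=31 take 26, i++
i=5 j=5: A[i]=33>B[j]=31 take 31, j++
i=5 j=6: B done, take A[i]=33, i++
i=6 j=6: B done, take A[i]=36, i++

i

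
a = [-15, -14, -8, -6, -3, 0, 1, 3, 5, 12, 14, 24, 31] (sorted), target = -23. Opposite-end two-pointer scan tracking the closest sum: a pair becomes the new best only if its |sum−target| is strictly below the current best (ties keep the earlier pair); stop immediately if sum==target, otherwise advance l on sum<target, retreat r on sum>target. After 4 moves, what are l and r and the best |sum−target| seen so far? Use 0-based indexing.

l=0, r=8, best |Δ|=20

[0,12] -15+31=16 d=39 * → r--
[0,11] -15+24=9 d=32 * → r--
[0,10] -15+14=-1 d=22 * → r--
[0,9] -15+12=-3 d=20 * → r--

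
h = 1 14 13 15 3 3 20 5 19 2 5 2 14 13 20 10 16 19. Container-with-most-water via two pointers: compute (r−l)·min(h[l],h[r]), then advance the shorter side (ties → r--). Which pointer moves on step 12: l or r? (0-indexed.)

r

l=0 r=17: min(1,19)*17=17 best=17 *, l++
l=1 r=17: min(14,19)*16=224 best=224 *, l++
l=2 r=17: min(13,19)*15=195 best=224, l++
l=3 r=17: min(15,19)*14=210 best=224, l++
l=4 r=17: min(3,19)*13=39 best=224, l++
l=5 r=17: min(3,19)*12=36 best=224, l++
l=6 r=17: min(20,19)*11=209 best=224, r--
l=6 r=16: min(20,16)*10=160 best=224, r--
l=6 r=15: min(20,10)*9=90 best=224, r--
l=6 r=14: min(20,20)*8=160 best=224, r--
l=6 r=13: min(20,13)*7=91 best=224, r--
l=6 r=12: min(20,14)*6=84 best=224, r--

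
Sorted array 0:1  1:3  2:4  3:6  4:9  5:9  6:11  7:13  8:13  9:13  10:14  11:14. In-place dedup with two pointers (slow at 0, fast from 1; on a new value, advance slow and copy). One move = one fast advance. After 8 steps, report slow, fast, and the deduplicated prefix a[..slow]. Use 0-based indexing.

slow=0 fast=1: a[fast]=3≠a[slow]=1 write a[1]=3, slow++,fast++
slow=1 fast=2: a[fast]=4≠a[slow]=3 write a[2]=4, slow++,fast++
slow=2 fast=3: a[fast]=6≠a[slow]=4 write a[3]=6, slow++,fast++
slow=3 fast=4: a[fast]=9≠a[slow]=6 write a[4]=9, slow++,fast++
slow=4 fast=5: a[fast]=9=a[slow] dup, fast++
slow=4 fast=6: a[fast]=11≠a[slow]=9 write a[5]=11, slow++,fast++
slow=5 fast=7: a[fast]=13≠a[slow]=11 write a[6]=13, slow++,fast++
slow=6 fast=8: a[fast]=13=a[slow] dup, fast++

slow=6, fast=9, prefix=[1, 3, 4, 6, 9, 11, 13]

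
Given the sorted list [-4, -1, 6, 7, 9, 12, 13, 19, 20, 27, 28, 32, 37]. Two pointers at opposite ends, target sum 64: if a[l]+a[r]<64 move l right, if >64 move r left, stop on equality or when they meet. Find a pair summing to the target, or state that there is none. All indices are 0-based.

l=0 r=12: -4+37=33 <64, l++
l=1 r=12: -1+37=36 <64, l++
l=2 r=12: 6+37=43 <64, l++
l=3 r=12: 7+37=44 <64, l++
l=4 r=12: 9+37=46 <64, l++
l=5 r=12: 12+37=49 <64, l++
l=6 r=12: 13+37=50 <64, l++
l=7 r=12: 19+37=56 <64, l++
l=8 r=12: 20+37=57 <64, l++
l=9 r=12: 27+37=64, found

(27, 37)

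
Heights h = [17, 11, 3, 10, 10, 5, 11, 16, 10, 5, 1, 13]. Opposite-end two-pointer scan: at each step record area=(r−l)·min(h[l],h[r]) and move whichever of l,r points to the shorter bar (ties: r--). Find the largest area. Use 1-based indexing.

l=1 r=12: min(17,13)*11=143 best=143 *, r--
l=1 r=11: min(17,1)*10=10 best=143, r--
l=1 r=10: min(17,5)*9=45 best=143, r--
l=1 r=9: min(17,10)*8=80 best=143, r--
l=1 r=8: min(17,16)*7=112 best=143, r--
l=1 r=7: min(17,11)*6=66 best=143, r--
l=1 r=6: min(17,5)*5=25 best=143, r--
l=1 r=5: min(17,10)*4=40 best=143, r--
l=1 r=4: min(17,10)*3=30 best=143, r--
l=1 r=3: min(17,3)*2=6 best=143, r--
l=1 r=2: min(17,11)*1=11 best=143, r--

max area = 143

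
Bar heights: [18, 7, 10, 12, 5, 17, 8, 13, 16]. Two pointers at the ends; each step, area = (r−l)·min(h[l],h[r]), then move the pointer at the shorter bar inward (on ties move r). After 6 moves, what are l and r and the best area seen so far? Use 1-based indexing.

l=1, r=3, best area=128

[1,9] min(18,16)*8=128 best=128 * → r--
[1,8] min(18,13)*7=91 best=128 → r--
[1,7] min(18,8)*6=48 best=128 → r--
[1,6] min(18,17)*5=85 best=128 → r--
[1,5] min(18,5)*4=20 best=128 → r--
[1,4] min(18,12)*3=36 best=128 → r--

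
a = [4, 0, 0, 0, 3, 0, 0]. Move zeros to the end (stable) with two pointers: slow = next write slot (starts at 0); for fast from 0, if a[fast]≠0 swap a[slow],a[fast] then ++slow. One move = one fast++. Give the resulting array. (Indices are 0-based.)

[4, 3, 0, 0, 0, 0, 0]

slow=0 fast=0: a[fast]=4≠0 swap→a[0]=4, slow++,fast++
slow=1 fast=1: a[fast]=0, fast++
slow=1 fast=2: a[fast]=0, fast++
slow=1 fast=3: a[fast]=0, fast++
slow=1 fast=4: a[fast]=3≠0 swap→a[1]=3, slow++,fast++
slow=2 fast=5: a[fast]=0, fast++
slow=2 fast=6: a[fast]=0, fast++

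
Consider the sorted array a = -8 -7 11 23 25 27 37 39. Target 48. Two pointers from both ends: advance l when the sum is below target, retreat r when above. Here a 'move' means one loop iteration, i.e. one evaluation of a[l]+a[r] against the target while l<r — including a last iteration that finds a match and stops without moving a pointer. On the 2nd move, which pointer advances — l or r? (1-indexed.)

l=1 r=8: -8+39=31 <48, l++
l=2 r=8: -7+39=32 <48, l++

l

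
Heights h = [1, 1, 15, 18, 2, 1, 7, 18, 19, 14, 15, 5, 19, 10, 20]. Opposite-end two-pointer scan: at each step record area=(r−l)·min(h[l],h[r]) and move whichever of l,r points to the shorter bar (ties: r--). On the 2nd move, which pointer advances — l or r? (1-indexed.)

l

l=1 r=15: min(1,20)*14=14 best=14 *, l++
l=2 r=15: min(1,20)*13=13 best=14, l++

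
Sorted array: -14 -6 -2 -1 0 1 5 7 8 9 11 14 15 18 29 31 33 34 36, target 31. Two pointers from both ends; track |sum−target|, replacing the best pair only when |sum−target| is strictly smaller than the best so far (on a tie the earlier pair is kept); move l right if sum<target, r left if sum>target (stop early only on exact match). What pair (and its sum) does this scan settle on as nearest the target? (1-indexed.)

l=1 r=19: -14+36=22 d=9 *, l++
l=2 r=19: -6+36=30 d=1 *, l++
l=3 r=19: -2+36=34 d=3, r--
l=3 r=18: -2+34=32 d=1, r--
l=3 r=17: -2+33=31 d=0 *, stop

pair (-2, 33) with sum 31 (|Δ|=0)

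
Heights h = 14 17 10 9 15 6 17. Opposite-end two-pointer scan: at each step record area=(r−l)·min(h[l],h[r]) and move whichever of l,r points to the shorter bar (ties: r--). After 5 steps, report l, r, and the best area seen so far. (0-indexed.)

l=1, r=2, best area=85

l=0 r=6: min(14,17)*6=84 best=84 *, l++
l=1 r=6: min(17,17)*5=85 best=85 *, r--
l=1 r=5: min(17,6)*4=24 best=85, r--
l=1 r=4: min(17,15)*3=45 best=85, r--
l=1 r=3: min(17,9)*2=18 best=85, r--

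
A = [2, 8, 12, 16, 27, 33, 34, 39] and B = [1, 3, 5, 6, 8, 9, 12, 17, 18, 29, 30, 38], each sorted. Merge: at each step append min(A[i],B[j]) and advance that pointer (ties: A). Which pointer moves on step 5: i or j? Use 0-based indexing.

j

i=0 j=0: A[i]=2>B[j]=1 take 1, j++
i=0 j=1: A[i]=2<=B[j]=3 take 2, i++
i=1 j=1: A[i]=8>B[j]=3 take 3, j++
i=1 j=2: A[i]=8>B[j]=5 take 5, j++
i=1 j=3: A[i]=8>B[j]=6 take 6, j++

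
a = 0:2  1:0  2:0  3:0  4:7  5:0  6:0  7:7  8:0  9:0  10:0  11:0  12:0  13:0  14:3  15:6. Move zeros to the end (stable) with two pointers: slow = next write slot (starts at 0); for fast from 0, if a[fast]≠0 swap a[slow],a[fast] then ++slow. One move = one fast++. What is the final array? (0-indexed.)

[2, 7, 7, 3, 6, 0, 0, 0, 0, 0, 0, 0, 0, 0, 0, 0]

(s=0,f=0) a[fast]=2≠0 swap→a[0]=2 → slow++,fast++
(s=1,f=1) a[fast]=0 → fast++
(s=1,f=2) a[fast]=0 → fast++
(s=1,f=3) a[fast]=0 → fast++
(s=1,f=4) a[fast]=7≠0 swap→a[1]=7 → slow++,fast++
(s=2,f=5) a[fast]=0 → fast++
(s=2,f=6) a[fast]=0 → fast++
(s=2,f=7) a[fast]=7≠0 swap→a[2]=7 → slow++,fast++
(s=3,f=8) a[fast]=0 → fast++
(s=3,f=9) a[fast]=0 → fast++
(s=3,f=10) a[fast]=0 → fast++
(s=3,f=11) a[fast]=0 → fast++
(s=3,f=12) a[fast]=0 → fast++
(s=3,f=13) a[fast]=0 → fast++
(s=3,f=14) a[fast]=3≠0 swap→a[3]=3 → slow++,fast++
(s=4,f=15) a[fast]=6≠0 swap→a[4]=6 → slow++,fast++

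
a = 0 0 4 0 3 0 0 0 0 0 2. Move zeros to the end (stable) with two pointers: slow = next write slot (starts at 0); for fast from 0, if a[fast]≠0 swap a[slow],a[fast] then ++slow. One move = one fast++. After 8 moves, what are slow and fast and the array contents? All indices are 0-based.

(s=0,f=0) a[fast]=0 → fast++
(s=0,f=1) a[fast]=0 → fast++
(s=0,f=2) a[fast]=4≠0 swap→a[0]=4 → slow++,fast++
(s=1,f=3) a[fast]=0 → fast++
(s=1,f=4) a[fast]=3≠0 swap→a[1]=3 → slow++,fast++
(s=2,f=5) a[fast]=0 → fast++
(s=2,f=6) a[fast]=0 → fast++
(s=2,f=7) a[fast]=0 → fast++

slow=2, fast=8, a=[4, 3, 0, 0, 0, 0, 0, 0, 0, 0, 2]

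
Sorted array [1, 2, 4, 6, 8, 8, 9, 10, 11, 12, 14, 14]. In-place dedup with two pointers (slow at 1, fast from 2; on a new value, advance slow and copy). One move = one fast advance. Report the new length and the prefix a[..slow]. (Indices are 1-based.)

length 10; prefix = [1, 2, 4, 6, 8, 9, 10, 11, 12, 14]

slow=1 fast=2: a[fast]=2≠a[slow]=1 write a[2]=2, slow++,fast++
slow=2 fast=3: a[fast]=4≠a[slow]=2 write a[3]=4, slow++,fast++
slow=3 fast=4: a[fast]=6≠a[slow]=4 write a[4]=6, slow++,fast++
slow=4 fast=5: a[fast]=8≠a[slow]=6 write a[5]=8, slow++,fast++
slow=5 fast=6: a[fast]=8=a[slow] dup, fast++
slow=5 fast=7: a[fast]=9≠a[slow]=8 write a[6]=9, slow++,fast++
slow=6 fast=8: a[fast]=10≠a[slow]=9 write a[7]=10, slow++,fast++
slow=7 fast=9: a[fast]=11≠a[slow]=10 write a[8]=11, slow++,fast++
slow=8 fast=10: a[fast]=12≠a[slow]=11 write a[9]=12, slow++,fast++
slow=9 fast=11: a[fast]=14≠a[slow]=12 write a[10]=14, slow++,fast++
slow=10 fast=12: a[fast]=14=a[slow] dup, fast++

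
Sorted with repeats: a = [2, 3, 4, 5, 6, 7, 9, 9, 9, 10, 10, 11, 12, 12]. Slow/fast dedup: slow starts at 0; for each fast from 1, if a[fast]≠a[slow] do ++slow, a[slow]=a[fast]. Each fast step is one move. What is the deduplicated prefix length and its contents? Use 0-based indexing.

length 10; prefix = [2, 3, 4, 5, 6, 7, 9, 10, 11, 12]

(s=0,f=1) a[fast]=3≠a[slow]=2 write a[1]=3 → slow++,fast++
(s=1,f=2) a[fast]=4≠a[slow]=3 write a[2]=4 → slow++,fast++
(s=2,f=3) a[fast]=5≠a[slow]=4 write a[3]=5 → slow++,fast++
(s=3,f=4) a[fast]=6≠a[slow]=5 write a[4]=6 → slow++,fast++
(s=4,f=5) a[fast]=7≠a[slow]=6 write a[5]=7 → slow++,fast++
(s=5,f=6) a[fast]=9≠a[slow]=7 write a[6]=9 → slow++,fast++
(s=6,f=7) a[fast]=9=a[slow] dup → fast++
(s=6,f=8) a[fast]=9=a[slow] dup → fast++
(s=6,f=9) a[fast]=10≠a[slow]=9 write a[7]=10 → slow++,fast++
(s=7,f=10) a[fast]=10=a[slow] dup → fast++
(s=7,f=11) a[fast]=11≠a[slow]=10 write a[8]=11 → slow++,fast++
(s=8,f=12) a[fast]=12≠a[slow]=11 write a[9]=12 → slow++,fast++
(s=9,f=13) a[fast]=12=a[slow] dup → fast++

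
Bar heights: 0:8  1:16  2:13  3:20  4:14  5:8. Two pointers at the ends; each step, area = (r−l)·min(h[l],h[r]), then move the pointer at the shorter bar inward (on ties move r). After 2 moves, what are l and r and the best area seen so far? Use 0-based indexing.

l=1, r=4, best area=40

l=0 r=5: min(8,8)*5=40 best=40 *, r--
l=0 r=4: min(8,14)*4=32 best=40, l++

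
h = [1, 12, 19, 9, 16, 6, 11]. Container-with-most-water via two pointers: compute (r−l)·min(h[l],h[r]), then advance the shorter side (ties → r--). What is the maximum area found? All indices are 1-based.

max area = 55

[1,7] min(1,11)*6=6 best=6 * → l++
[2,7] min(12,11)*5=55 best=55 * → r--
[2,6] min(12,6)*4=24 best=55 → r--
[2,5] min(12,16)*3=36 best=55 → l++
[3,5] min(19,16)*2=32 best=55 → r--
[3,4] min(19,9)*1=9 best=55 → r--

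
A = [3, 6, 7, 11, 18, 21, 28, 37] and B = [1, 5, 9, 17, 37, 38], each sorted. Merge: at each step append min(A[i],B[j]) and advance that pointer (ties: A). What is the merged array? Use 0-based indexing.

[i=0,j=0] A[i]=3>B[j]=1 take 1 → j++
[i=0,j=1] A[i]=3<=B[j]=5 take 3 → i++
[i=1,j=1] A[i]=6>B[j]=5 take 5 → j++
[i=1,j=2] A[i]=6<=B[j]=9 take 6 → i++
[i=2,j=2] A[i]=7<=B[j]=9 take 7 → i++
[i=3,j=2] A[i]=11>B[j]=9 take 9 → j++
[i=3,j=3] A[i]=11<=B[j]=17 take 11 → i++
[i=4,j=3] A[i]=18>B[j]=17 take 17 → j++
[i=4,j=4] A[i]=18<=B[j]=37 take 18 → i++
[i=5,j=4] A[i]=21<=B[j]=37 take 21 → i++
[i=6,j=4] A[i]=28<=B[j]=37 take 28 → i++
[i=7,j=4] A[i]=37<=B[j]=37 take 37 → i++
[i=8,j=4] A done, take B[j]=37 → j++
[i=8,j=5] A done, take B[j]=38 → j++

[1, 3, 5, 6, 7, 9, 11, 17, 18, 21, 28, 37, 37, 38]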